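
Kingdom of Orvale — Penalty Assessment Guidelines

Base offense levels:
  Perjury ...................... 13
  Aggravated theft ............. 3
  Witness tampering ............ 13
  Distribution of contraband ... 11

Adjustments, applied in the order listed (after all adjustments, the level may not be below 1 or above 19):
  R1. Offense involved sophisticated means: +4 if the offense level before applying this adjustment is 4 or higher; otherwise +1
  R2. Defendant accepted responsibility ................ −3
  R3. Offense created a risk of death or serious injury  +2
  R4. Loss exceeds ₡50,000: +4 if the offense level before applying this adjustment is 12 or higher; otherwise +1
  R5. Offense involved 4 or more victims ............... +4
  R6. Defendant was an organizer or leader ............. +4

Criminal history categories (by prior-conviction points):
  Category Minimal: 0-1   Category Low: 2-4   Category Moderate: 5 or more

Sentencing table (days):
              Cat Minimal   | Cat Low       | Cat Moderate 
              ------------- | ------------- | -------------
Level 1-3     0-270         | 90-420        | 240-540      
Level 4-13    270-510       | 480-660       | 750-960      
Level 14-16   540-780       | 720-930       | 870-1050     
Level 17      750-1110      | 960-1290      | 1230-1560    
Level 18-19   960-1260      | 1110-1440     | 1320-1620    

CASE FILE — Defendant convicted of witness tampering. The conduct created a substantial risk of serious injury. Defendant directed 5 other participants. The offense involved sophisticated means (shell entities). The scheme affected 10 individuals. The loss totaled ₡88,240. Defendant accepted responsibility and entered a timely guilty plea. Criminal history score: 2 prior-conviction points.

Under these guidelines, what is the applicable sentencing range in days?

1110-1440 days

Base offense level for witness tampering: 13.
R1 applies (level before this adjustment is 13 ≥ 4, so +4): 13 + 4 = 17.
R2 applies: 17 − 3 = 14.
R3 applies: 14 + 2 = 16.
R4 applies (level before this adjustment is 16 ≥ 12, so +4): 16 + 4 = 20.
R5 applies: 20 + 4 = 24.
R6 applies: 24 + 4 = 28.
Level 28 exceeds the maximum of 19; capped at 19.
Final offense level: 19.
Criminal history: 2 prior points → Category Low (2-4).
Level 19 falls in the 18-19 band.
Grid: Level 18-19 × Category Low = 1110-1440 days.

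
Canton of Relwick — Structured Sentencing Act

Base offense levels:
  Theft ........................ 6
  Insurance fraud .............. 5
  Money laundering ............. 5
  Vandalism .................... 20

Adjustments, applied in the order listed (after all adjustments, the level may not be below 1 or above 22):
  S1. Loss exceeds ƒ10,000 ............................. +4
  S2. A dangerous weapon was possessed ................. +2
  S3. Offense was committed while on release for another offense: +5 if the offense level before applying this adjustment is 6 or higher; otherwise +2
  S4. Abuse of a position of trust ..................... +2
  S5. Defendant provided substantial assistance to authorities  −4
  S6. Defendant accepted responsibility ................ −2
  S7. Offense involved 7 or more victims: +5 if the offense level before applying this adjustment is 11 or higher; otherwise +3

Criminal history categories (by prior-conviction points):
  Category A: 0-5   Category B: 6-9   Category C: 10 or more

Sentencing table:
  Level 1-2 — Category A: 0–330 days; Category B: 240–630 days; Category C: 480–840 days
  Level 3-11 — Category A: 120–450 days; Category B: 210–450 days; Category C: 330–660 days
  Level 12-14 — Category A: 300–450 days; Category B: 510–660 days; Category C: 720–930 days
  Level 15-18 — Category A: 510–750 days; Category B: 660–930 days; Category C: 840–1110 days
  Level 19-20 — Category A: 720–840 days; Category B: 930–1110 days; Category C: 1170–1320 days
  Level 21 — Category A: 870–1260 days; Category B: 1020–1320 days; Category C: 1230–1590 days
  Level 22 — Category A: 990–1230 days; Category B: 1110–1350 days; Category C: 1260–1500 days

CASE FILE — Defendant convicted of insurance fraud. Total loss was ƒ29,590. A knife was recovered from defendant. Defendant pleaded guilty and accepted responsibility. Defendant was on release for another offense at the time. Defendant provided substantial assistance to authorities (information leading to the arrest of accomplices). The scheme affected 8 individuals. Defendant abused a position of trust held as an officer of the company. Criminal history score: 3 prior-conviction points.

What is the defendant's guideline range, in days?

510-750 days

Base offense level for insurance fraud: 5.
S1 applies: 5 + 4 = 9.
S2 applies: 9 + 2 = 11.
S3 applies (level before this adjustment is 11 ≥ 6, so +5): 11 + 5 = 16.
S4 applies: 16 + 2 = 18.
S5 applies: 18 − 4 = 14.
S6 applies: 14 − 2 = 12.
S7 applies (level before this adjustment is 12 ≥ 11, so +5): 12 + 5 = 17.
Final offense level: 17.
Criminal history: 3 prior points → Category A (0-5).
Level 17 falls in the 15-18 band.
Grid: Level 15-18 × Category A = 510-750 days.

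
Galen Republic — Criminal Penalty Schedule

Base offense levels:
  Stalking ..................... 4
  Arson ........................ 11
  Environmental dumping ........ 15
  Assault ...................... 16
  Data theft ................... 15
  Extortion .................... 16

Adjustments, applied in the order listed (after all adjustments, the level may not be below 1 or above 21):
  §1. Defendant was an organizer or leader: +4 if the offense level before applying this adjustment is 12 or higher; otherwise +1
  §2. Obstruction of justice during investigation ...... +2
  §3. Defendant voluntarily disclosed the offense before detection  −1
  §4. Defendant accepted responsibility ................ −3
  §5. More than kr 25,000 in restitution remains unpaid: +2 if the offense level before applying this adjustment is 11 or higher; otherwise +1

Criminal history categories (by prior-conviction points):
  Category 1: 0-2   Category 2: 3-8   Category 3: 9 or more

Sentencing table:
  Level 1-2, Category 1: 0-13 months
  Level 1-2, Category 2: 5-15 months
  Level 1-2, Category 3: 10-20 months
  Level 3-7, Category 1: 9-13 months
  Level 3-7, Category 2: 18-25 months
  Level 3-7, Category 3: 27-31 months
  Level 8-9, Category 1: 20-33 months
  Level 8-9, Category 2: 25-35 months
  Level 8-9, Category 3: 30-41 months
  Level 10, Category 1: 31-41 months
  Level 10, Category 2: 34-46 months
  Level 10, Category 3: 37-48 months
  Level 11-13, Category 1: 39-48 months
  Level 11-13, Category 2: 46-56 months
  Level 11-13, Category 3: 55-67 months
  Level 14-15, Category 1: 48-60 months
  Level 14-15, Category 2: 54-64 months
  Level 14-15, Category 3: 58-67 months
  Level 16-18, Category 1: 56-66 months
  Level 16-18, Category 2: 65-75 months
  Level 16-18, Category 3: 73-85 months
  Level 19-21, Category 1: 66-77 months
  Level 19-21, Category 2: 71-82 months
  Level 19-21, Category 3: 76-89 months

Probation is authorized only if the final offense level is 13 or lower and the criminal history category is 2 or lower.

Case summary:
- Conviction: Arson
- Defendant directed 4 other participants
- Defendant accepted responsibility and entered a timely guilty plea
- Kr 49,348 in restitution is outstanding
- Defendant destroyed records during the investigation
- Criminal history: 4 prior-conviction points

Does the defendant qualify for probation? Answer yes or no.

Base offense level for arson: 11.
§1 applies (level before this adjustment is 11 < 12, so +1): 11 + 1 = 12.
§2 applies: 12 + 2 = 14.
§4 applies: 14 − 3 = 11.
§5 applies (level before this adjustment is 11 ≥ 11, so +2): 11 + 2 = 13.
Final offense level: 13.
Criminal history: 4 prior points → Category 2 (3-8).
Level 13 falls in the 11-13 band.
Grid: Level 11-13 × Category 2 = 46-56 months.
Probation check: level 13 ≤ 13 and category 2 ≤ 2 → eligible.

Yes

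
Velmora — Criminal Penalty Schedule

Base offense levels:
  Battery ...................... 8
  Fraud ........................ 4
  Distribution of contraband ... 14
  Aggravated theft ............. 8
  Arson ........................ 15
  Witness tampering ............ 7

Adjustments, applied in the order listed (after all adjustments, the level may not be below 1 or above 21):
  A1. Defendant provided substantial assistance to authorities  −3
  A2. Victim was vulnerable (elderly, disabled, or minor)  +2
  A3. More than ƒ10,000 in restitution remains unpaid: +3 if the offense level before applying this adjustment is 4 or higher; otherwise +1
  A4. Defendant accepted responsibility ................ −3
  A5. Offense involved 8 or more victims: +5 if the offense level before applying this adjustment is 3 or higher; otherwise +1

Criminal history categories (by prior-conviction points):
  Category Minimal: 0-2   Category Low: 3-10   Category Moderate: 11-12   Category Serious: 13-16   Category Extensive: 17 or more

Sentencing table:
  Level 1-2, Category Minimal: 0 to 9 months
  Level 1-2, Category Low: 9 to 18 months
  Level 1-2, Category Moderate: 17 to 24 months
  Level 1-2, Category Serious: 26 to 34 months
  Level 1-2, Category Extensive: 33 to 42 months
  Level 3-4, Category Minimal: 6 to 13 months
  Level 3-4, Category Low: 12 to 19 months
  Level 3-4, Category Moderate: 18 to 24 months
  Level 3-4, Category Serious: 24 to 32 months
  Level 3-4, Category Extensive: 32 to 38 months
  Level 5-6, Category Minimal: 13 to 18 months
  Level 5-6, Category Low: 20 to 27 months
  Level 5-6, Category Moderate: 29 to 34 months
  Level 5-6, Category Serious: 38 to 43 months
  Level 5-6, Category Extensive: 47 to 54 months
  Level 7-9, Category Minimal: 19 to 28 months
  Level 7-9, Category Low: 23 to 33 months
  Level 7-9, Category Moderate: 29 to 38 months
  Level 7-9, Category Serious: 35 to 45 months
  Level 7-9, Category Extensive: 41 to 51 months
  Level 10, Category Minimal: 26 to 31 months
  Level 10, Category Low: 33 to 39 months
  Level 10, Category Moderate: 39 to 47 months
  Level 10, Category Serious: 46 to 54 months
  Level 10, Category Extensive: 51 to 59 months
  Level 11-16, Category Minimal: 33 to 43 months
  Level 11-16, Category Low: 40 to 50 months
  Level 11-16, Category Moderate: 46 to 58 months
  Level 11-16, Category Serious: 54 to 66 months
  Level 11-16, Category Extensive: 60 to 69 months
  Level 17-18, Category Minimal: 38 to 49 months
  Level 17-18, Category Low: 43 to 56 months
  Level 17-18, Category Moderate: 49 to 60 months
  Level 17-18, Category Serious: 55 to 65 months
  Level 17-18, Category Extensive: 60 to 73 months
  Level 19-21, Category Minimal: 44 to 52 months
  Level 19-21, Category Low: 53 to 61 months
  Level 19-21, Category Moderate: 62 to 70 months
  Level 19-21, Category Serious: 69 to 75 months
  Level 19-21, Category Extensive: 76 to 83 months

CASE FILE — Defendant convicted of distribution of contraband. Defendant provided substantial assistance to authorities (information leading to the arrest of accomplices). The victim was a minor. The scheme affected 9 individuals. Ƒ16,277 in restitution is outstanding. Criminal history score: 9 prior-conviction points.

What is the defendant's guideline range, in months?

53-61 months

Base offense level for distribution of contraband: 14.
A1 applies: 14 − 3 = 11.
A2 applies: 11 + 2 = 13.
A3 applies (level before this adjustment is 13 ≥ 4, so +3): 13 + 3 = 16.
A4 does not apply.
A5 applies (level before this adjustment is 16 ≥ 3, so +5): 16 + 5 = 21.
Final offense level: 21.
Criminal history: 9 prior points → Category Low (3-10).
Level 21 falls in the 19-21 band.
Grid: Level 19-21 × Category Low = 53-61 months.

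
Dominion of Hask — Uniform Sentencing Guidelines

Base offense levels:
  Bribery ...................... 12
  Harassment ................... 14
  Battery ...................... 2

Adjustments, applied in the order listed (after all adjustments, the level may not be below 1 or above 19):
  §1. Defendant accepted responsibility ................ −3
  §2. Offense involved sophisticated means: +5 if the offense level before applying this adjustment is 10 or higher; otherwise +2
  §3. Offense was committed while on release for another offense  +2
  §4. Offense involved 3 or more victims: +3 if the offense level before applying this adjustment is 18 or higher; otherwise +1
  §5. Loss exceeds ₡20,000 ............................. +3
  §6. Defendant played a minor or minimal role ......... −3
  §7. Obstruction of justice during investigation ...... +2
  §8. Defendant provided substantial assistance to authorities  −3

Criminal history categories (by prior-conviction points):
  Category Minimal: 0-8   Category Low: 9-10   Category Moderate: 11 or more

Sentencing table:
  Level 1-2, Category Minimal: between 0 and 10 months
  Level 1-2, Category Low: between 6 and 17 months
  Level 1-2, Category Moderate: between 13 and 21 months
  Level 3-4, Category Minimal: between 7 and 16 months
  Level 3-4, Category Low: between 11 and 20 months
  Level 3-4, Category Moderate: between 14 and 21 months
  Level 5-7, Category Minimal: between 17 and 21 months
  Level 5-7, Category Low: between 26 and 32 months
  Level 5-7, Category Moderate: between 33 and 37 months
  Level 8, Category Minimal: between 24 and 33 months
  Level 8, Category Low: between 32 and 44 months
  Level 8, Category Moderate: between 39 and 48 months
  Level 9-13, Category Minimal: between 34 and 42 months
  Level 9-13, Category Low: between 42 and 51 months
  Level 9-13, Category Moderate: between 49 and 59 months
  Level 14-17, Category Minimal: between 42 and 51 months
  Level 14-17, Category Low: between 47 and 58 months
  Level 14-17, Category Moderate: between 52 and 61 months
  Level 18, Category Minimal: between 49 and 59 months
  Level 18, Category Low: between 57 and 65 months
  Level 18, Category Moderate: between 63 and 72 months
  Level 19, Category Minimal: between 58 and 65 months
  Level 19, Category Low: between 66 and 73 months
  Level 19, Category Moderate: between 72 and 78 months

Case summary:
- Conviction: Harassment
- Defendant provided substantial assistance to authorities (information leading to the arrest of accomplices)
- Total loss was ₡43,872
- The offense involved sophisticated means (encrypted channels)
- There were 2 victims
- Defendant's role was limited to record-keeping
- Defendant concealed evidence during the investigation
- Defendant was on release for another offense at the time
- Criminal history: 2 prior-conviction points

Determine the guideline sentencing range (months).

58-65 months

Base offense level for harassment: 14.
§2 applies (level before this adjustment is 14 ≥ 10, so +5): 14 + 5 = 19.
§3 applies: 19 + 2 = 21.
§5 applies: 21 + 3 = 24.
§6 applies: 24 − 3 = 21.
§7 applies: 21 + 2 = 23.
§8 applies: 23 − 3 = 20.
Level 20 exceeds the maximum of 19; capped at 19.
Final offense level: 19.
Criminal history: 2 prior points → Category Minimal (0-8).
Level 19 falls in the 19 band.
Grid: Level 19 × Category Minimal = 58-65 months.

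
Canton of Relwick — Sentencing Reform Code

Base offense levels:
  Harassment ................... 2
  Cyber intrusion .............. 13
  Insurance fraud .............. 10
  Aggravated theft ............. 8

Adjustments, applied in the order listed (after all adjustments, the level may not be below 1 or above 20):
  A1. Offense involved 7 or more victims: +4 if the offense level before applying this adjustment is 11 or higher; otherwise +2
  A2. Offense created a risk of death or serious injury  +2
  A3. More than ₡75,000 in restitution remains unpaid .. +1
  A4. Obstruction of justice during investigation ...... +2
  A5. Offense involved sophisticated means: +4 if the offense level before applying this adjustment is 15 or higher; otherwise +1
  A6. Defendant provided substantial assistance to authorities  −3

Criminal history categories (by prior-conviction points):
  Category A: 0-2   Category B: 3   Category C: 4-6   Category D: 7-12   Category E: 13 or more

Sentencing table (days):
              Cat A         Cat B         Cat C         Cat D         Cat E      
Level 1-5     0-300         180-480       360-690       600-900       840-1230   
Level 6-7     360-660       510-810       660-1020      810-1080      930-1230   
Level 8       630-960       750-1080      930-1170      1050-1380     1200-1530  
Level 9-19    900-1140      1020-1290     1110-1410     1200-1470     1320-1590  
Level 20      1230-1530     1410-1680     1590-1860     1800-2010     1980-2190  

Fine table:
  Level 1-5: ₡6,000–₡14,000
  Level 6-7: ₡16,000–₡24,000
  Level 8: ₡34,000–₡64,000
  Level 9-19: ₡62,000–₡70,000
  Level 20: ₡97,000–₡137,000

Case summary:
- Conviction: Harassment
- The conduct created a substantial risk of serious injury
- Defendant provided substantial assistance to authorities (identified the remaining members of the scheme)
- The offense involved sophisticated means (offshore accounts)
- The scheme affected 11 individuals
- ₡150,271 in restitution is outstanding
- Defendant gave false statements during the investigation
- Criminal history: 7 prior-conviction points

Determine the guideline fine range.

₡16,000–₡24,000

Base offense level for harassment: 2.
A1 applies (level before this adjustment is 2 < 11, so +2): 2 + 2 = 4.
A2 applies: 4 + 2 = 6.
A3 applies: 6 + 1 = 7.
A4 applies: 7 + 2 = 9.
A5 applies (level before this adjustment is 9 < 15, so +1): 9 + 1 = 10.
A6 applies: 10 − 3 = 7.
Final offense level: 7.
Level 7 falls in the 6-7 band.
Fine table: Level 6-7 → ₡16,000–₡24,000.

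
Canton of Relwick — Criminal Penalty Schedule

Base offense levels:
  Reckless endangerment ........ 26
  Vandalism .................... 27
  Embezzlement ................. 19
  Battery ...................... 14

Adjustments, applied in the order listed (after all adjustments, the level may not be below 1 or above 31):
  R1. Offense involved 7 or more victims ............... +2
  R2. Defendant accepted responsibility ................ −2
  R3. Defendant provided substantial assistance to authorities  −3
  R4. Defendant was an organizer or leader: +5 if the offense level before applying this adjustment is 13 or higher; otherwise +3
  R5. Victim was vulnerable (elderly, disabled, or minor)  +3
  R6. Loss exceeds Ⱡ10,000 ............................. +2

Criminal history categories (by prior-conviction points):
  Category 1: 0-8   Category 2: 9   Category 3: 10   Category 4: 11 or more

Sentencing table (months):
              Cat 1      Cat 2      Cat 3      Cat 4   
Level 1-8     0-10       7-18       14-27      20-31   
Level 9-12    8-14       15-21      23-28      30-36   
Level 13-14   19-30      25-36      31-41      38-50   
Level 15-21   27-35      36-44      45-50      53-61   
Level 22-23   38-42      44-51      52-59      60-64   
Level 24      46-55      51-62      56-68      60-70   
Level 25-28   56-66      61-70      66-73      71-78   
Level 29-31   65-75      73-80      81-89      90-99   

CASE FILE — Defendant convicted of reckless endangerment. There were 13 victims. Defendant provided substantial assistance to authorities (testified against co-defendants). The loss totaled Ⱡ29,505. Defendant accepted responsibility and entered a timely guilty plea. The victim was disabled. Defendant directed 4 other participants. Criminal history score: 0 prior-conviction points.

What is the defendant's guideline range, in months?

65-75 months

Base offense level for reckless endangerment: 26.
R1 applies: 26 + 2 = 28.
R2 applies: 28 − 2 = 26.
R3 applies: 26 − 3 = 23.
R4 applies (level before this adjustment is 23 ≥ 13, so +5): 23 + 5 = 28.
R5 applies: 28 + 3 = 31.
R6 applies: 31 + 2 = 33.
Level 33 exceeds the maximum of 31; capped at 31.
Final offense level: 31.
Criminal history: 0 prior points → Category 1 (0-8).
Level 31 falls in the 29-31 band.
Grid: Level 29-31 × Category 1 = 65-75 months.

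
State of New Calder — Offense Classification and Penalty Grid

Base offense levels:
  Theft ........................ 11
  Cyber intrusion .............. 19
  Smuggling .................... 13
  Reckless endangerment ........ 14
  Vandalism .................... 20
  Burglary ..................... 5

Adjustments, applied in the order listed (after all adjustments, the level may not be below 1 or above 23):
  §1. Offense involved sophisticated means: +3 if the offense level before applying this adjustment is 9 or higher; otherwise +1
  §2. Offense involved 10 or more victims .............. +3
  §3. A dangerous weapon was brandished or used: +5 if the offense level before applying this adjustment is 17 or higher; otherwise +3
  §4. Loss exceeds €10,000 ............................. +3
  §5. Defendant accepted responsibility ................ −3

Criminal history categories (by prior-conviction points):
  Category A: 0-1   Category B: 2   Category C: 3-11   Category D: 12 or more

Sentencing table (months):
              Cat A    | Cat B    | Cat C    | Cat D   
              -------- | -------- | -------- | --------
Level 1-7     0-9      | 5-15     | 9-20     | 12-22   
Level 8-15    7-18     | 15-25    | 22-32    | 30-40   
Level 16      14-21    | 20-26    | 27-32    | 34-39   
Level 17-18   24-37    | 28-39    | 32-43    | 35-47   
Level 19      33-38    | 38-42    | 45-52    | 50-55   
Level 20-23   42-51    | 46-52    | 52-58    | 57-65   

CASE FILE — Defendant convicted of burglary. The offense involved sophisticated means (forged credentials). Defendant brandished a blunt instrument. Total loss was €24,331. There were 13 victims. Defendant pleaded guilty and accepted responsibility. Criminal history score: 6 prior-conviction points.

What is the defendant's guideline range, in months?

Base offense level for burglary: 5.
§1 applies (level before this adjustment is 5 < 9, so +1): 5 + 1 = 6.
§2 applies: 6 + 3 = 9.
§3 applies (level before this adjustment is 9 < 17, so +3): 9 + 3 = 12.
§4 applies: 12 + 3 = 15.
§5 applies: 15 − 3 = 12.
Final offense level: 12.
Criminal history: 6 prior points → Category C (3-11).
Level 12 falls in the 8-15 band.
Grid: Level 8-15 × Category C = 22-32 months.

22-32 months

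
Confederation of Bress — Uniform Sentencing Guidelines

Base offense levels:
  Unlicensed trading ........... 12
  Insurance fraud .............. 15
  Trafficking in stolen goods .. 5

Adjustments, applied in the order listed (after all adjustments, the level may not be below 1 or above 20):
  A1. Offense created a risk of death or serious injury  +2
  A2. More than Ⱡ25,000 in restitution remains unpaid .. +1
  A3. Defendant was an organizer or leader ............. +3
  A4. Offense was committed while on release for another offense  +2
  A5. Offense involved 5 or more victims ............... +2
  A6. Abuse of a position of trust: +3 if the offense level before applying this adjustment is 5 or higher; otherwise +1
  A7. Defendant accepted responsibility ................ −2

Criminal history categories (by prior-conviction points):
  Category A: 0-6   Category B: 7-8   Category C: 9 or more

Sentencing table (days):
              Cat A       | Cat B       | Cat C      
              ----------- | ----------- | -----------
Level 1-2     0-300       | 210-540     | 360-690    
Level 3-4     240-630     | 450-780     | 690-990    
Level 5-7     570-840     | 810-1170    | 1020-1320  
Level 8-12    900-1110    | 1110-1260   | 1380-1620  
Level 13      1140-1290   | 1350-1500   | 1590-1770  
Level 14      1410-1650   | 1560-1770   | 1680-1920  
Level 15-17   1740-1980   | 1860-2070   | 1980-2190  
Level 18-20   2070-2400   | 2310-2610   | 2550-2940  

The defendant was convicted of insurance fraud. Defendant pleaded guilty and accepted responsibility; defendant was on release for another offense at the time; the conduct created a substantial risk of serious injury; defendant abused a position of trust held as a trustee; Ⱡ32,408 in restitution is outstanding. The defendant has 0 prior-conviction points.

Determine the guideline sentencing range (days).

2070-2400 days

Base offense level for insurance fraud: 15.
A1 applies: 15 + 2 = 17.
A2 applies: 17 + 1 = 18.
A4 applies: 18 + 2 = 20.
A5 does not apply.
A6 applies (level before this adjustment is 20 ≥ 5, so +3): 20 + 3 = 23.
A7 applies: 23 − 2 = 21.
Level 21 exceeds the maximum of 20; capped at 20.
Final offense level: 20.
Criminal history: 0 prior points → Category A (0-6).
Level 20 falls in the 18-20 band.
Grid: Level 18-20 × Category A = 2070-2400 days.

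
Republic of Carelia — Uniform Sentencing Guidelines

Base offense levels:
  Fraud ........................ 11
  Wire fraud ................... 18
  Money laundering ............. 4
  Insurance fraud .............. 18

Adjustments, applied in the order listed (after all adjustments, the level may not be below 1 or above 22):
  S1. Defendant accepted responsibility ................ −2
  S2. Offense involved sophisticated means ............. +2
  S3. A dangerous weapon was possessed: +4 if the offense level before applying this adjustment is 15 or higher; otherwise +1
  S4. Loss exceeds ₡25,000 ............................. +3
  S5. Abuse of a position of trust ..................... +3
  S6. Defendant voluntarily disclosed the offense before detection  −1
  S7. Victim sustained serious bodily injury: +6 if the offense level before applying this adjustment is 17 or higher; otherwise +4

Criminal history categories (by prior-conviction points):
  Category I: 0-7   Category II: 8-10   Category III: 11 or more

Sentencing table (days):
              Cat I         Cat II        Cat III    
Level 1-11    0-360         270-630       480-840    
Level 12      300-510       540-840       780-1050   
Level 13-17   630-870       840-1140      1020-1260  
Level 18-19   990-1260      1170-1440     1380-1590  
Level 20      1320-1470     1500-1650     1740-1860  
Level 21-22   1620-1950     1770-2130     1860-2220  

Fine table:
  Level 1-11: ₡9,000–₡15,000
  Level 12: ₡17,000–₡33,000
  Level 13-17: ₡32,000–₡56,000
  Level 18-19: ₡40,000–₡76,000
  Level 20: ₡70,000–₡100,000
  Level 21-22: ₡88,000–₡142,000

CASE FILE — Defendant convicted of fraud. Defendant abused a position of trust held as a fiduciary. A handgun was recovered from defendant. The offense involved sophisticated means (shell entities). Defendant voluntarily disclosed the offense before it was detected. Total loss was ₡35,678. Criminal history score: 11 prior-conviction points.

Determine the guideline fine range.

₡40,000–₡76,000

Base offense level for fraud: 11.
S2 applies: 11 + 2 = 13.
S3 applies (level before this adjustment is 13 < 15, so +1): 13 + 1 = 14.
S4 applies: 14 + 3 = 17.
S5 applies: 17 + 3 = 20.
S6 applies: 20 − 1 = 19.
Final offense level: 19.
Level 19 falls in the 18-19 band.
Fine table: Level 18-19 → ₡40,000–₡76,000.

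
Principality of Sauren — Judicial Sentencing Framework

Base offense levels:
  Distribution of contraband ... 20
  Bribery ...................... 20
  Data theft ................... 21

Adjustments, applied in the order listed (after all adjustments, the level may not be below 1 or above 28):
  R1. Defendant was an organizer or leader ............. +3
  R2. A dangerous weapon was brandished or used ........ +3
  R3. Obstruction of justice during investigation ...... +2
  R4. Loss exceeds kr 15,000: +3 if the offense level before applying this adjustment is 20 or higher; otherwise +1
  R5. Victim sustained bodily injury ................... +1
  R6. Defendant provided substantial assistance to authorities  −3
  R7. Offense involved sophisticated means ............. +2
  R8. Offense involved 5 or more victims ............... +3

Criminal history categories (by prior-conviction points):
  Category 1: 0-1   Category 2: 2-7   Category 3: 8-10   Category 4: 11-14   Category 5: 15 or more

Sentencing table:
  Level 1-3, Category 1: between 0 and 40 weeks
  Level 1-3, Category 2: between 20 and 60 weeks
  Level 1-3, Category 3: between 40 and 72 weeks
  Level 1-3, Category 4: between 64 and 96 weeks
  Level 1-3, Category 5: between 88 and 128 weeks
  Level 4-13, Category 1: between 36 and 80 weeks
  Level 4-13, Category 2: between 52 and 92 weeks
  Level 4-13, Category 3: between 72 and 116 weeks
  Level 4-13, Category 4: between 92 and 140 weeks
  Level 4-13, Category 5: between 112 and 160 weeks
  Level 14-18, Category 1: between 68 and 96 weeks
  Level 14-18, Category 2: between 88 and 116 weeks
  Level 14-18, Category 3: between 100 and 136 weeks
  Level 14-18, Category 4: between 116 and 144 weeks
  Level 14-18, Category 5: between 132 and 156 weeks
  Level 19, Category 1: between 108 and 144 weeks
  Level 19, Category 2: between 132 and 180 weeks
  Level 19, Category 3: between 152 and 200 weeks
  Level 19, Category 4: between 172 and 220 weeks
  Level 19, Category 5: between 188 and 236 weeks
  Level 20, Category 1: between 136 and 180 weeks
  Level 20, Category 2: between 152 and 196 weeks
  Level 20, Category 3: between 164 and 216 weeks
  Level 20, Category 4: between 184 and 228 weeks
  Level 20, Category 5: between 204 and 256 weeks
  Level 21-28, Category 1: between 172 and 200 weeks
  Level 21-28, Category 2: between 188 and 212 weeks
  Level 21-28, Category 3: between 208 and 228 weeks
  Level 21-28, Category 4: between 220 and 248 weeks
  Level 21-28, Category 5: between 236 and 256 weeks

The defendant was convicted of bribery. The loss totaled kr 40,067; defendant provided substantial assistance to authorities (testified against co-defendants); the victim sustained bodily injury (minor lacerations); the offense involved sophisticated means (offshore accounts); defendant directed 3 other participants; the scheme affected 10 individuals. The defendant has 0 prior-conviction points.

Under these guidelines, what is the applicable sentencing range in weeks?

Base offense level for bribery: 20.
R1 applies: 20 + 3 = 23.
R2 does not apply.
R3 does not apply.
R4 applies (level before this adjustment is 23 ≥ 20, so +3): 23 + 3 = 26.
R5 applies: 26 + 1 = 27.
R6 applies: 27 − 3 = 24.
R7 applies: 24 + 2 = 26.
R8 applies: 26 + 3 = 29.
Level 29 exceeds the maximum of 28; capped at 28.
Final offense level: 28.
Criminal history: 0 prior points → Category 1 (0-1).
Level 28 falls in the 21-28 band.
Grid: Level 21-28 × Category 1 = 172-200 weeks.

172-200 weeks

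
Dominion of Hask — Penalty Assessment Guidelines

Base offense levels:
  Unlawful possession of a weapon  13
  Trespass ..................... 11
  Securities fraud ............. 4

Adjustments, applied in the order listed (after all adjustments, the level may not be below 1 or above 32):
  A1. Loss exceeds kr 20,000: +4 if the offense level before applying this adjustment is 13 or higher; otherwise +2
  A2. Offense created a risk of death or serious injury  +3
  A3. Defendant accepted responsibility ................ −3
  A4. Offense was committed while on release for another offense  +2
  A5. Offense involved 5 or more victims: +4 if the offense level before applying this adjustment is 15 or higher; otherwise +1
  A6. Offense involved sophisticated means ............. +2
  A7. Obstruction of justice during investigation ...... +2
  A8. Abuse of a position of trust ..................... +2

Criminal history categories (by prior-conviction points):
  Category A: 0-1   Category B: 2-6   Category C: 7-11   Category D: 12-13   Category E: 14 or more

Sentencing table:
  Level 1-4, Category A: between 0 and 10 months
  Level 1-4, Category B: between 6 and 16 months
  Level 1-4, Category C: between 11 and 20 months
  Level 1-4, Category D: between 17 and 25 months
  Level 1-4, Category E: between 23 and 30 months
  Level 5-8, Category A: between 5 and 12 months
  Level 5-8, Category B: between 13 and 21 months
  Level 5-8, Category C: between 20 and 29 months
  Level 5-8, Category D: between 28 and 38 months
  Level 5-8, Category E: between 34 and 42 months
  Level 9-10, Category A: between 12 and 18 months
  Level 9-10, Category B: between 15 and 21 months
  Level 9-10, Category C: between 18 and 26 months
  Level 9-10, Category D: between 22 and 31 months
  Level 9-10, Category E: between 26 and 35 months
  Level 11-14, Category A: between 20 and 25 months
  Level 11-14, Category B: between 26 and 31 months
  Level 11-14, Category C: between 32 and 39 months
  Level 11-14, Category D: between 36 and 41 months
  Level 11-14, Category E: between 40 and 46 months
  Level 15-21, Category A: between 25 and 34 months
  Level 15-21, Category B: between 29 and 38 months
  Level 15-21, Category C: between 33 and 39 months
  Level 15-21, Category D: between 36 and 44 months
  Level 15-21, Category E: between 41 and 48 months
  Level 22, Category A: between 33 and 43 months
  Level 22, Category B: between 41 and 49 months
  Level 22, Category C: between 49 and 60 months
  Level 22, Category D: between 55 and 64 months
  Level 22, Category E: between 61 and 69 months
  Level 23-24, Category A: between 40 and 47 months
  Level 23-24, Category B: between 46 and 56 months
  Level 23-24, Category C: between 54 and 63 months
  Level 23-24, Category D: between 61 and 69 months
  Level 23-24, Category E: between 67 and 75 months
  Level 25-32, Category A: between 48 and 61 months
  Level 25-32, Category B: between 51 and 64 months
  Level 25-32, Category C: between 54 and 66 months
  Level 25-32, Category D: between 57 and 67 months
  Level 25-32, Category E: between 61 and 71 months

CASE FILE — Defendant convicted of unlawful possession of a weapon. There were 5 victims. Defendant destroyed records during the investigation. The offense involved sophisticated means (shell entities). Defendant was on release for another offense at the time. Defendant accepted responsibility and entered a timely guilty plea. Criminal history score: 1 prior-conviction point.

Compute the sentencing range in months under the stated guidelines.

25-34 months

Base offense level for unlawful possession of a weapon: 13.
A1 does not apply.
A2 does not apply.
A3 applies: 13 − 3 = 10.
A4 applies: 10 + 2 = 12.
A5 applies (level before this adjustment is 12 < 15, so +1): 12 + 1 = 13.
A6 applies: 13 + 2 = 15.
A7 applies: 15 + 2 = 17.
A8 does not apply.
Final offense level: 17.
Criminal history: 1 prior point → Category A (0-1).
Level 17 falls in the 15-21 band.
Grid: Level 15-21 × Category A = 25-34 months.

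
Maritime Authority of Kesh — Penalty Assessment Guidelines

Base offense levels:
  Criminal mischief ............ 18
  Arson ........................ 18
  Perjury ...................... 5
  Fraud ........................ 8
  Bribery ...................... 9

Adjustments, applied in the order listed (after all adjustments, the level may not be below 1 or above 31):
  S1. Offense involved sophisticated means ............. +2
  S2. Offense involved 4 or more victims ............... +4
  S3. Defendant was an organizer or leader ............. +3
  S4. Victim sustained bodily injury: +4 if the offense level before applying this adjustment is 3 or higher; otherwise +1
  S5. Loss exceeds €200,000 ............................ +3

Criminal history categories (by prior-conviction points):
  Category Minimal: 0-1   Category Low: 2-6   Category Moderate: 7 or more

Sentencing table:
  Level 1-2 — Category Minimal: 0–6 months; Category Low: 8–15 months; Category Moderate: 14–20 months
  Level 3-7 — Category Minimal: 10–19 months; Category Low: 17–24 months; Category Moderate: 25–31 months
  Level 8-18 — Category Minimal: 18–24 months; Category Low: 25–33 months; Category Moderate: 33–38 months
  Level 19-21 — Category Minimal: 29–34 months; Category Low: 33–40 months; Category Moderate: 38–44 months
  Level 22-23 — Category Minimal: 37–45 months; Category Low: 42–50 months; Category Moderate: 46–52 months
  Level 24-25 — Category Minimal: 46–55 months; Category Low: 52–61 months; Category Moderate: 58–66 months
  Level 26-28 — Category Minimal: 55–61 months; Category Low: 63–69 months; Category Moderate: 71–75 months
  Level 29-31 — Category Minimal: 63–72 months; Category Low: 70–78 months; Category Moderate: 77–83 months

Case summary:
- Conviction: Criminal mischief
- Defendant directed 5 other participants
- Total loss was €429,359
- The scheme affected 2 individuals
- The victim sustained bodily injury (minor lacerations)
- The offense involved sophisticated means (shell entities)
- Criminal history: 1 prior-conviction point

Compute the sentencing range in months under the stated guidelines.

Base offense level for criminal mischief: 18.
S1 applies: 18 + 2 = 20.
S3 applies: 20 + 3 = 23.
S4 applies (level before this adjustment is 23 ≥ 3, so +4): 23 + 4 = 27.
S5 applies: 27 + 3 = 30.
Final offense level: 30.
Criminal history: 1 prior point → Category Minimal (0-1).
Level 30 falls in the 29-31 band.
Grid: Level 29-31 × Category Minimal = 63-72 months.

63-72 months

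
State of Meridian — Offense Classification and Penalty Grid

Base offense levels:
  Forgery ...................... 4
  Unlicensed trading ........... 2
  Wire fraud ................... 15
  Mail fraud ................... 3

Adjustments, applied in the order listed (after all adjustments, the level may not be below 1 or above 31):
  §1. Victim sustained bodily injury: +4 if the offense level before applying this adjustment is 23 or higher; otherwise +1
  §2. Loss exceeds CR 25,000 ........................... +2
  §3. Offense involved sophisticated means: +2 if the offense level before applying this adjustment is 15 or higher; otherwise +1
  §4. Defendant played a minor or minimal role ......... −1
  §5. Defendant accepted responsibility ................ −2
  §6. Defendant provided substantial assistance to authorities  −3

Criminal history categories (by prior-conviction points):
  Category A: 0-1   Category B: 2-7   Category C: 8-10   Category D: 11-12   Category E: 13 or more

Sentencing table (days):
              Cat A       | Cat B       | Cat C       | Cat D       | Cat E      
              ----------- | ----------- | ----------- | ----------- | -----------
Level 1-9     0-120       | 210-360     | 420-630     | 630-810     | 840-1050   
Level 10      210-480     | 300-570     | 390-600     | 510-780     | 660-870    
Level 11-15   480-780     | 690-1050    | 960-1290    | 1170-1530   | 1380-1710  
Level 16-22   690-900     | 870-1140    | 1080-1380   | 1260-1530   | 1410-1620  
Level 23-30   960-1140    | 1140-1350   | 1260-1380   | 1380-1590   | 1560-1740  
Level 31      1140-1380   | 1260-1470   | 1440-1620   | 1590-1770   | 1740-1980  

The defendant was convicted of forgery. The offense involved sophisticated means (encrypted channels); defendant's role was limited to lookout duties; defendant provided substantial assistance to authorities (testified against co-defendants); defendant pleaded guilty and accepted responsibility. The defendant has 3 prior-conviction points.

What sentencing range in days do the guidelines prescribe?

210-360 days

Base offense level for forgery: 4.
§2 does not apply.
§3 applies (level before this adjustment is 4 < 15, so +1): 4 + 1 = 5.
§4 applies: 5 − 1 = 4.
§5 applies: 4 − 2 = 2.
§6 applies: 2 − 3 = -1.
Level -1 is below the minimum of 1; floored at 1.
Final offense level: 1.
Criminal history: 3 prior points → Category B (2-7).
Level 1 falls in the 1-9 band.
Grid: Level 1-9 × Category B = 210-360 days.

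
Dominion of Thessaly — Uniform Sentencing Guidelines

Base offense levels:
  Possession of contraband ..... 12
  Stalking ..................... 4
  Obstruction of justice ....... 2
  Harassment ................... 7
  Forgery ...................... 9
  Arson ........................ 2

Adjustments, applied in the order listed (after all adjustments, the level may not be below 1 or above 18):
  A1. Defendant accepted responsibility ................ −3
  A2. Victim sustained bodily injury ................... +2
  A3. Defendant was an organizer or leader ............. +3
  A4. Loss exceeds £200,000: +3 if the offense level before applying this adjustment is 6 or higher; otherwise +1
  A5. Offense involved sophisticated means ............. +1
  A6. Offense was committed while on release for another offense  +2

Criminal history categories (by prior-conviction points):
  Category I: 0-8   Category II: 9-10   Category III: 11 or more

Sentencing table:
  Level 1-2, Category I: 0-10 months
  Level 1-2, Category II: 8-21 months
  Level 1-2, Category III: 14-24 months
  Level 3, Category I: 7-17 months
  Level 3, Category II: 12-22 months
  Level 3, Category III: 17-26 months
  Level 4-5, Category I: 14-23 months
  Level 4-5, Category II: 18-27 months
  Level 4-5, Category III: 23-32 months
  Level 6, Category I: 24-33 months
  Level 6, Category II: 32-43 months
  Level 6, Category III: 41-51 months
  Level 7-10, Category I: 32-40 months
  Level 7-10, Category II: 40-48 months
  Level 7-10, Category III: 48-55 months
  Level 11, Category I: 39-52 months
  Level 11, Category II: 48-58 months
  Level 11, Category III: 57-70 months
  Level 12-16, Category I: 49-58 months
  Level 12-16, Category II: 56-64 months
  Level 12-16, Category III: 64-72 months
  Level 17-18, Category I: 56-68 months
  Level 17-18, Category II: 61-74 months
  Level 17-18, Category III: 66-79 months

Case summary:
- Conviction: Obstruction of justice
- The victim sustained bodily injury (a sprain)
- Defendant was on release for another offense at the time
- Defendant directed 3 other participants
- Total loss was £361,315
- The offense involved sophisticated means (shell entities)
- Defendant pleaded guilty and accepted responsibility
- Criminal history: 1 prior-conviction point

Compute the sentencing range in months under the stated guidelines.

Base offense level for obstruction of justice: 2.
A1 applies: 2 − 3 = -1.
A2 applies: -1 + 2 = 1.
A3 applies: 1 + 3 = 4.
A4 applies (level before this adjustment is 4 < 6, so +1): 4 + 1 = 5.
A5 applies: 5 + 1 = 6.
A6 applies: 6 + 2 = 8.
Final offense level: 8.
Criminal history: 1 prior point → Category I (0-8).
Level 8 falls in the 7-10 band.
Grid: Level 7-10 × Category I = 32-40 months.

32-40 months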